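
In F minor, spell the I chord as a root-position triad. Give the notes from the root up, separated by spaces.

I is built on scale degree 1, which is F in both F minor and its parallel. In F major the chord on F is F–A–C.

F A C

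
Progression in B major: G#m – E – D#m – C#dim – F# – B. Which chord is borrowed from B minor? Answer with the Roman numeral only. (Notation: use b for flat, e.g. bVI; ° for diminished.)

B major has the diatonic set B, C#m, D#m, E, F#, G#m, A#dim. G#m, E, D#m, F# and B are all diatonic. C#dim (C#–E–G) is not: scale degree 2 in B major carries C#m (ii). In B minor the chord on that degree is C#dim, so here it functions as ii°, borrowed from the parallel minor.

ii°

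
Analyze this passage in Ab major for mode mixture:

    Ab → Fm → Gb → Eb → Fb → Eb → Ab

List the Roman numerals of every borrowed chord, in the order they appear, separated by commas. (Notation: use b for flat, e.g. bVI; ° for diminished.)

bVII, bVI

In Ab major the diatonic chords are Ab, Bbm, Cm, Db, Eb, Fm, Gdim. Ab, Fm and Eb all belong to that set. But Gb (Gb–Bb–Db) is foreign: the diatonic vii° on degree 7 is Gdim, whereas Gb comes from Ab minor. It is labeled bVII. Fb (Fb–Ab–Cb) is not: scale degree 6 in Ab major carries Fm (vi). In Ab minor the chord on that degree is Fb, so here it functions as bVI, borrowed from the parallel minor.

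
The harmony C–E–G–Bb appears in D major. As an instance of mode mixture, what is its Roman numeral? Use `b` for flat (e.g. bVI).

bVII7

C is the lowered form of scale degree 7 in D major (the diatonic degree 7 is C#). C–E–G–Bb is a dominant-seventh chord — the form found in D minor, not the diatonic vii° (C#dim). Borrowed into D major it is written bVII7.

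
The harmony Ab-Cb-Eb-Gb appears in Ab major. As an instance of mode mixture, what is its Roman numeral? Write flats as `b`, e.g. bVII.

The root Ab is the diatonic 1st degree of Ab major; the borrowing shows in the chord quality. Ab–Cb–Eb–Gb is a minor-seventh chord — the form found in Ab minor, not the diatonic I (Ab). Borrowed into Ab major it is written i7.

i7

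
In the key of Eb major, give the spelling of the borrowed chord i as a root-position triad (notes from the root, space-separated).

Eb Gb Bb

The root, Eb, is scale degree 1 — the same note in Eb major and Eb minor; only the chord quality changes. Building the minor chord from the parallel minor on Eb: Eb–Gb–Bb.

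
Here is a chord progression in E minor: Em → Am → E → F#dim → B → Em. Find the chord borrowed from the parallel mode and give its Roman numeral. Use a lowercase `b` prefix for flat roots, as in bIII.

I

In E minor (with V from harmonic minor) the diatonic chords are Em, F#dim, G, Am, B, C, D. Em, Am, F#dim and B are all diatonic. E (E–G#–B) doesn't fit — on degree 1 E minor would have Em (i). E is the degree-1 chord of E major, so it is the borrowed I.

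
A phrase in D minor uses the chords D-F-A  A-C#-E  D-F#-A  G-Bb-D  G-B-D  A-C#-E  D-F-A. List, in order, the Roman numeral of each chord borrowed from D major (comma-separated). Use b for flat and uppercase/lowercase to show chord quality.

I, IV

In D minor (with V from harmonic minor) the diatonic chords are Dm, Edim, F, Gm, A, Bb, C. D–F–A = Dm, A–C#–E = A and G–Bb–D = Gm all belong to that set. But D–F#–A is foreign: the diatonic i on degree 1 is Dm, whereas D comes from D major. It is labeled I. G–B–D is not: scale degree 4 in D minor carries Gm (iv). In D major the chord on that degree is G, so here it functions as IV, borrowed from the parallel major.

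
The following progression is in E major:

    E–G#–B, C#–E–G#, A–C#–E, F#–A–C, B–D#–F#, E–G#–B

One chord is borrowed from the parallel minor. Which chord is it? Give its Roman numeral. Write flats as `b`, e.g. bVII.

In E major the diatonic chords are E, F#m, G#m, A, B, C#m, D#dim. E–G#–B = E, C#–E–G# = C#m, A–C#–E = A and B–D#–F# = B all belong to that set. But F#–A–C is foreign: the diatonic ii on degree 2 is F#m, whereas F#dim comes from E minor. It is labeled ii°.

ii°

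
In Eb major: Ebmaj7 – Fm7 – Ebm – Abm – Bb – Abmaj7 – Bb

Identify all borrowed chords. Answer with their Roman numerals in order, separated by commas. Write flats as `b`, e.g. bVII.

i, iv

In Eb major the diatonic chords are Eb, Fm, Gm, Ab, Bb, Cm, Ddim. Ebmaj7, Fm7, Bb and Abmaj7 all belong to that set. But Ebm (Eb–Gb–Bb) is foreign: the diatonic I on degree 1 is Eb, whereas Ebm comes from Eb minor. It is labeled i. Abm (Ab–Cb–Eb) is not: scale degree 4 in Eb major carries Ab (IV). In Eb minor the chord on that degree is Abm, so here it functions as iv, borrowed from the parallel minor.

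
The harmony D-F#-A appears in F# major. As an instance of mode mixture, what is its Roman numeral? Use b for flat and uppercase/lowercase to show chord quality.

bVI

The root D is the lowered 6th scale degree — diatonically F# major has D# there. The diatonic chord on degree 6 would be D#m (vi), but D–F#–A is the major chord from F# minor. As a borrowed chord it is labeled bVI.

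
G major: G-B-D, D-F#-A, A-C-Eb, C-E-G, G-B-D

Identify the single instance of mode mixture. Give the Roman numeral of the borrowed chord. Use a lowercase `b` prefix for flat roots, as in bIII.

ii°

The diatonic triads in G major are G, Am, Bm, C, D, Em, F#dim. Of the given chords, G–B–D = G, D–F#–A = D and C–E–G = C are diatonic. A–C–Eb is not: scale degree 2 in G major carries Am (ii). In G minor the chord on that degree is Adim, so here it functions as ii°, borrowed from the parallel minor.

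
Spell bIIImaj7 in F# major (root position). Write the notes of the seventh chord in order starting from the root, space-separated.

A C# E G#

bIIImaj7 is built on the lowered scale degree 3. In F# major degree 3 is A#; lowered it becomes A. Stacking thirds in F# minor on A gives A–C#–E–G#.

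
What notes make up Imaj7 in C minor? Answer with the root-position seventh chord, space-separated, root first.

Imaj7 is built on scale degree 1, which is C in both C minor and its parallel. In C major the chord on C is C–E–G–B.

C E G B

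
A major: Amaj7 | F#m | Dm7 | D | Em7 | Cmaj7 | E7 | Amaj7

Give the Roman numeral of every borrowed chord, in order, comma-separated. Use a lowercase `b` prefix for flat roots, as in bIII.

iv7, v7, bIIImaj7

In A major the diatonic chords are A, Bm, C#m, D, E, F#m, G#dim. Of the given chords, Amaj7, F#m, D and E7 are diatonic. Dm7 (D–F–A–C) is not: scale degree 4 in A major carries D (IV). In A minor the chord on that degree is Dm7, so here it functions as iv7, borrowed from the parallel minor. But Em7 (E–G–B–D) is foreign: the diatonic V on degree 5 is E, whereas Em7 comes from A minor. It is labeled v7. Cmaj7 (C–E–G–B) is not: scale degree 3 in A major carries C#m (iii). In A minor the chord on that degree is Cmaj7, so here it functions as bIIImaj7, borrowed from the parallel minor.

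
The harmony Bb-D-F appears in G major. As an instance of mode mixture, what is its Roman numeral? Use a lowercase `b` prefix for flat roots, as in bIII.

In G major scale degree 3 is B; Bb is its lowered form, from G minor. Bb–D–F is a major chord — the form found in G minor, not the diatonic iii (Bm). Borrowed into G major it is written bIII.

bIII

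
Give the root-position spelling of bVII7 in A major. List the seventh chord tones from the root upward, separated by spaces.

G B D F

The root of bVII7 is the lowered 7th degree: G# becomes G. Stacking thirds in A minor on G gives G–B–D–F.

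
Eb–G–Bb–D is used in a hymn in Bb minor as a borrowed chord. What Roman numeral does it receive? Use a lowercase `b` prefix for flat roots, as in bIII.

Eb is scale degree 4 in Bb minor. Diatonically Bb minor has Ebm (iv) on that degree; Eb–G–Bb–D is instead the major-seventh chord native to Bb major, so it takes the label IVmaj7.

IVmaj7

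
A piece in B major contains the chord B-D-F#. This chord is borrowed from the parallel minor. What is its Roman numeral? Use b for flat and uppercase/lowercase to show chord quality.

i

B is scale degree 1 in B major. The diatonic chord on degree 1 would be B (I), but B–D–F# is the minor chord from B minor. As a borrowed chord it is labeled i.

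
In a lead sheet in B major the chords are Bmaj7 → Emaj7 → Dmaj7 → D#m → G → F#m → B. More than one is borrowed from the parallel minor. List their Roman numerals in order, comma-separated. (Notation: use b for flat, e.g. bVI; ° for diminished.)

bIIImaj7, bVI, v

B major has the diatonic set B, C#m, D#m, E, F#, G#m, A#dim. Of the given chords, Bmaj7, Emaj7, D#m and B are diatonic. But Dmaj7 (D–F#–A–C#) is foreign: the diatonic iii on degree 3 is D#m, whereas Dmaj7 comes from B minor. It is labeled bIIImaj7. G (G–B–D) doesn't fit — on degree 6 B major would have G#m (vi). G is the degree-6 chord of B minor, so it is the borrowed bVI. F#m (F#–A–C#) is not: scale degree 5 in B major carries F# (V). In B minor the chord on that degree is F#m, so here it functions as v, borrowed from the parallel minor.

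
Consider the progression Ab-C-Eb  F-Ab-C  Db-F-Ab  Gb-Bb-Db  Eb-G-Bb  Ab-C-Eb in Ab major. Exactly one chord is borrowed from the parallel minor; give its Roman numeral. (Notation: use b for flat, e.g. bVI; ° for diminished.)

bVII

The diatonic triads in Ab major are Ab, Bbm, Cm, Db, Eb, Fm, Gdim. Ab–C–Eb = Ab, F–Ab–C = Fm, Db–F–Ab = Db and Eb–G–Bb = Eb are all diatonic. Gb–Bb–Db is not: scale degree 7 in Ab major carries Gdim (vii°). In Ab minor the chord on that degree is Gb, so here it functions as bVII, borrowed from the parallel minor.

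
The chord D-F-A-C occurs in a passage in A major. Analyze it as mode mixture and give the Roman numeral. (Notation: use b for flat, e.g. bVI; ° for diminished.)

iv7

The root D is the diatonic 4th degree of A major; the borrowing shows in the chord quality. Diatonically A major has D (IV) on that degree; D–F–A–C is instead the minor-seventh chord native to A minor, so it takes the label iv7.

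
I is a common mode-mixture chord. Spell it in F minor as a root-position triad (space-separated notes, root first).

F A C

I is built on scale degree 1, which is F in both F minor and its parallel. Stacking thirds in F major on F gives F–A–C.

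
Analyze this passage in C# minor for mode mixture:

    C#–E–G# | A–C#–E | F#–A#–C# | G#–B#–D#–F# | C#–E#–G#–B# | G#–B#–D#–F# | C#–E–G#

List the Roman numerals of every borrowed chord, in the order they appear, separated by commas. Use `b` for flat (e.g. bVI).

IV, Imaj7

The diatonic triads in C# minor (with V from harmonic minor) are C#m, D#dim, E, F#m, G#, A, B. Of the given chords, C#–E–G# = C#m, A–C#–E = A and G#–B#–D#–F# = G#7 are diatonic. F#–A#–C# is not: scale degree 4 in C# minor carries F#m (iv). In C# major the chord on that degree is F#, so here it functions as IV, borrowed from the parallel major. C#–E#–G#–B# is not: scale degree 1 in C# minor carries C#m (i). In C# major the chord on that degree is C#maj7, so here it functions as Imaj7, borrowed from the parallel major.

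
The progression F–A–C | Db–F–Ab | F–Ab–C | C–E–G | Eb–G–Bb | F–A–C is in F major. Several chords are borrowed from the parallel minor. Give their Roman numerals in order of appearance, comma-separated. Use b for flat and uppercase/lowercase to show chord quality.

In F major the diatonic chords are F, Gm, Am, Bb, C, Dm, Edim. F–A–C = F and C–E–G = C are both diatonic. But Db–F–Ab is foreign: the diatonic vi on degree 6 is Dm, whereas Db comes from F minor. It is labeled bVI. But F–Ab–C is foreign: the diatonic I on degree 1 is F, whereas Fm comes from F minor. It is labeled i. Eb–G–Bb is not: scale degree 7 in F major carries Edim (vii°). In F minor the chord on that degree is Eb, so here it functions as bVII, borrowed from the parallel minor.

bVI, i, bVII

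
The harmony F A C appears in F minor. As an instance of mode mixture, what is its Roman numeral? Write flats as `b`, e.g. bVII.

The root F is the diatonic 1st degree of F minor; the borrowing shows in the chord quality. F–A–C is a major chord — the form found in F major, not the diatonic i (Fm). Borrowed into F minor it is written I.

I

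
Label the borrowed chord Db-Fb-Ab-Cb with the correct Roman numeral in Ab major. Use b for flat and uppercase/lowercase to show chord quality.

iv7

Db is scale degree 4 in Ab major. The diatonic chord on degree 4 would be Db (IV), but Db–Fb–Ab–Cb is the minor-seventh chord from Ab minor. As a borrowed chord it is labeled iv7.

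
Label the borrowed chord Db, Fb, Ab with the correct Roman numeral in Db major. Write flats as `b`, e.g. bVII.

Db is scale degree 1 in Db major. Db–Fb–Ab is a minor chord — the form found in Db minor, not the diatonic I (Db). Borrowed into Db major it is written i.

i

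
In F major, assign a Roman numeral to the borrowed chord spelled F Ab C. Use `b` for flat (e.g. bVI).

F is scale degree 1 in F major. The diatonic chord on degree 1 would be F (I), but F–Ab–C is the minor chord from F minor. As a borrowed chord it is labeled i.

i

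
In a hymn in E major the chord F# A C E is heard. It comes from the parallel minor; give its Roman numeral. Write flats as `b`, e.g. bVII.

The root F# is the diatonic 2nd degree of E major; the borrowing shows in the chord quality. The diatonic chord on degree 2 would be F#m (ii), but F#–A–C–E is the half-diminished-seventh chord from E minor. As a borrowed chord it is labeled iiø7.

iiø7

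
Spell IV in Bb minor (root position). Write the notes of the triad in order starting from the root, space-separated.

Eb G Bb

The root, Eb, is scale degree 4 — the same note in Bb minor and Bb major; only the chord quality changes. Stacking thirds in Bb major on Eb gives Eb–G–Bb.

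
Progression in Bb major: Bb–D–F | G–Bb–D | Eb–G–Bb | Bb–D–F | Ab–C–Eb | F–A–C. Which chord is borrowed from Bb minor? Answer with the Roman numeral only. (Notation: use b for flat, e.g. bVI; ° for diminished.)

Bb major has the diatonic set Bb, Cm, Dm, Eb, F, Gm, Adim. Bb–D–F = Bb, G–Bb–D = Gm, Eb–G–Bb = Eb and F–A–C = F all belong to that set. Ab–C–Eb doesn't fit — on degree 7 Bb major would have Adim (vii°). Ab is the degree-7 chord of Bb minor, so it is the borrowed bVII.

bVII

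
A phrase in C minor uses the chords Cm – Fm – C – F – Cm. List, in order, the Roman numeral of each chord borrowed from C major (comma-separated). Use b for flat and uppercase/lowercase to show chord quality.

The diatonic triads in C minor (with V from harmonic minor) are Cm, Ddim, Eb, Fm, G, Ab, Bb. Of the given chords, Cm and Fm are diatonic. But C (C–E–G) is foreign: the diatonic i on degree 1 is Cm, whereas C comes from C major. It is labeled I. But F (F–A–C) is foreign: the diatonic iv on degree 4 is Fm, whereas F comes from C major. It is labeled IV.

I, IV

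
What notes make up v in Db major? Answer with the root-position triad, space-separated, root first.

Ab Cb Eb

The root, Ab, is scale degree 5 — the same note in Db major and Db minor; only the chord quality changes. Stacking thirds in Db minor on Ab gives Ab–Cb–Eb.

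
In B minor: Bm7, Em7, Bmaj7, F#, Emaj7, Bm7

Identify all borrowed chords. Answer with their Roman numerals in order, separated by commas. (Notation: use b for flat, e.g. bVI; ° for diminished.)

In B minor (with V from harmonic minor) the diatonic chords are Bm, C#dim, D, Em, F#, G, A. Bm7, Em7 and F# are all diatonic. Bmaj7 (B–D#–F#–A#) doesn't fit — on degree 1 B minor would have Bm (i). Bmaj7 is the degree-1 chord of B major, so it is the borrowed Imaj7. But Emaj7 (E–G#–B–D#) is foreign: the diatonic iv on degree 4 is Em, whereas Emaj7 comes from B major. It is labeled IVmaj7.

Imaj7, IVmaj7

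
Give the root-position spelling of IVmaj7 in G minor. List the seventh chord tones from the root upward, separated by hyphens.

IVmaj7 is built on scale degree 4, which is C in both G minor and its parallel. Stacking thirds in G major on C gives C–E–G–B.

C-E-G-B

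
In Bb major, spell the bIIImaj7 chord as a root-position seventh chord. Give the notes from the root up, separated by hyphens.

Db-F-Ab-C

bIIImaj7 is built on the lowered scale degree 3. In Bb major degree 3 is D; lowered it becomes Db. Building the major-seventh chord from the parallel minor on Db: Db–F–Ab–C.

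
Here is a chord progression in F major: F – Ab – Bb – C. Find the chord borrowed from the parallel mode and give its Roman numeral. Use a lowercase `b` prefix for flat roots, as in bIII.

In F major the diatonic chords are F, Gm, Am, Bb, C, Dm, Edim. Of the given chords, F, Bb and C are diatonic. But Ab (Ab–C–Eb) is foreign: the diatonic iii on degree 3 is Am, whereas Ab comes from F minor. It is labeled bIII.

bIII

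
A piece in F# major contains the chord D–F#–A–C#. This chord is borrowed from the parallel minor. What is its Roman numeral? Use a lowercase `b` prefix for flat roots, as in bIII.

The root D is the lowered 6th scale degree — diatonically F# major has D# there. The diatonic chord on degree 6 would be D#m (vi), but D–F#–A–C# is the major-seventh chord from F# minor. As a borrowed chord it is labeled bVImaj7.

bVImaj7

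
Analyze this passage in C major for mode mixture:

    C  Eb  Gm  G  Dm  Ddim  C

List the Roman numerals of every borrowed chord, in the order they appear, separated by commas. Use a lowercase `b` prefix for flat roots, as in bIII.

In C major the diatonic chords are C, Dm, Em, F, G, Am, Bdim. C, G and Dm all belong to that set. Eb (Eb–G–Bb) doesn't fit — on degree 3 C major would have Em (iii). Eb is the degree-3 chord of C minor, so it is the borrowed bIII. But Gm (G–Bb–D) is foreign: the diatonic V on degree 5 is G, whereas Gm comes from C minor. It is labeled v. But Ddim (D–F–Ab) is foreign: the diatonic ii on degree 2 is Dm, whereas Ddim comes from C minor. It is labeled ii°.

bIII, v, ii°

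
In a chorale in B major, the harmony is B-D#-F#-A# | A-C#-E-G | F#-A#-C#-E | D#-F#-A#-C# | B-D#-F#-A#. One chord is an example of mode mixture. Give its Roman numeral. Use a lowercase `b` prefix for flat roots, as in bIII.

bVII7

B major has the diatonic set B, C#m, D#m, E, F#, G#m, A#dim. B–D#–F#–A# = Bmaj7, F#–A#–C#–E = F#7 and D#–F#–A#–C# = D#m7 all belong to that set. A–C#–E–G is not: scale degree 7 in B major carries A#dim (vii°). In B minor the chord on that degree is A7, so here it functions as bVII7, borrowed from the parallel minor.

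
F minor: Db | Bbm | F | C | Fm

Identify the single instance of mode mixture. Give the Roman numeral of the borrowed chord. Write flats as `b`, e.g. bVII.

The diatonic triads in F minor (with V from harmonic minor) are Fm, Gdim, Ab, Bbm, C, Db, Eb. Db, Bbm, C and Fm are all diatonic. F (F–A–C) is not: scale degree 1 in F minor carries Fm (i). In F major the chord on that degree is F, so here it functions as I, borrowed from the parallel major.

I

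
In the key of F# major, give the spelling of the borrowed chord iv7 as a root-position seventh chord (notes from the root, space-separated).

B D F# A

iv7 is built on scale degree 4, which is B in both F# major and its parallel. Building the minor-seventh chord from the parallel minor on B: B–D–F#–A.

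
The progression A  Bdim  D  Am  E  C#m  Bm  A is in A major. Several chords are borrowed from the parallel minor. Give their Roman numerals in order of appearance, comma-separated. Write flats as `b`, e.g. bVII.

ii°, i

A major has the diatonic set A, Bm, C#m, D, E, F#m, G#dim. A, D, E, C#m and Bm are all diatonic. Bdim (B–D–F) doesn't fit — on degree 2 A major would have Bm (ii). Bdim is the degree-2 chord of A minor, so it is the borrowed ii°. Am (A–C–E) is not: scale degree 1 in A major carries A (I). In A minor the chord on that degree is Am, so here it functions as i, borrowed from the parallel minor.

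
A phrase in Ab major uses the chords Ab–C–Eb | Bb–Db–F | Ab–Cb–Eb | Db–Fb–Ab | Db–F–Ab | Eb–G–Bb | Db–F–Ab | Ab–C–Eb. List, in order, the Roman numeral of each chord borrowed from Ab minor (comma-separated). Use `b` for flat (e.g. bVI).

The diatonic triads in Ab major are Ab, Bbm, Cm, Db, Eb, Fm, Gdim. Ab–C–Eb = Ab, Bb–Db–F = Bbm, Db–F–Ab = Db and Eb–G–Bb = Eb all belong to that set. Ab–Cb–Eb is not: scale degree 1 in Ab major carries Ab (I). In Ab minor the chord on that degree is Abm, so here it functions as i, borrowed from the parallel minor. Db–Fb–Ab is not: scale degree 4 in Ab major carries Db (IV). In Ab minor the chord on that degree is Dbm, so here it functions as iv, borrowed from the parallel minor.

i, iv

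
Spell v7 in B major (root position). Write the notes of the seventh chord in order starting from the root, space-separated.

v7 is built on scale degree 5, which is F# in both B major and its parallel. Building the minor-seventh chord from the parallel minor on F#: F#–A–C#–E.

F# A C# E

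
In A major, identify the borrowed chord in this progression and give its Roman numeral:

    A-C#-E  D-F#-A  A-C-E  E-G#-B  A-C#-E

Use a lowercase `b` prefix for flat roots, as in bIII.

i

The diatonic triads in A major are A, Bm, C#m, D, E, F#m, G#dim. Of the given chords, A–C#–E = A, D–F#–A = D and E–G#–B = E are diatonic. A–C–E doesn't fit — on degree 1 A major would have A (I). Am is the degree-1 chord of A minor, so it is the borrowed i.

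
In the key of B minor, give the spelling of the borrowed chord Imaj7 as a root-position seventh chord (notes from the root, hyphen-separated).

B-D#-F#-A#

Imaj7 is built on scale degree 1, which is B in both B minor and its parallel. Building the major-seventh chord from the parallel major on B: B–D#–F#–A#.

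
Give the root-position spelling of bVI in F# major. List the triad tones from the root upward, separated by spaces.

The root of bVI is the lowered 6th degree: D# becomes D. In F# minor the chord on D is D–F#–A.

D F# A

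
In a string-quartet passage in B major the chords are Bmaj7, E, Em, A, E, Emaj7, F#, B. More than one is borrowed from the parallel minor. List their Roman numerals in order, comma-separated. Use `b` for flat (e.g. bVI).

iv, bVII

B major has the diatonic set B, C#m, D#m, E, F#, G#m, A#dim. Of the given chords, Bmaj7, E, Emaj7, F# and B are diatonic. Em (E–G–B) is not: scale degree 4 in B major carries E (IV). In B minor the chord on that degree is Em, so here it functions as iv, borrowed from the parallel minor. A (A–C#–E) is not: scale degree 7 in B major carries A#dim (vii°). In B minor the chord on that degree is A, so here it functions as bVII, borrowed from the parallel minor.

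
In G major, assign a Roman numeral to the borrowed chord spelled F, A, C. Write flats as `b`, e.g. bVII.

In G major scale degree 7 is F#; F is its lowered form, from G minor. Diatonically G major has F#dim (vii°) on that degree; F–A–C is instead the major chord native to G minor, so it takes the label bVII.

bVII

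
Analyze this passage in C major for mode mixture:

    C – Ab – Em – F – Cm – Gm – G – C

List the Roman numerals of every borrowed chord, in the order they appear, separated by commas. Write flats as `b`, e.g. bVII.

In C major the diatonic chords are C, Dm, Em, F, G, Am, Bdim. C, Em, F and G all belong to that set. Ab (Ab–C–Eb) doesn't fit — on degree 6 C major would have Am (vi). Ab is the degree-6 chord of C minor, so it is the borrowed bVI. Cm (C–Eb–G) is not: scale degree 1 in C major carries C (I). In C minor the chord on that degree is Cm, so here it functions as i, borrowed from the parallel minor. But Gm (G–Bb–D) is foreign: the diatonic V on degree 5 is G, whereas Gm comes from C minor. It is labeled v.

bVI, i, v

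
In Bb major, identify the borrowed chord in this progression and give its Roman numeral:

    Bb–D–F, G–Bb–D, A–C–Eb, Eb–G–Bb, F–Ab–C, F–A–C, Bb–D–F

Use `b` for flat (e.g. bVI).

v

Bb major has the diatonic set Bb, Cm, Dm, Eb, F, Gm, Adim. Bb–D–F = Bb, G–Bb–D = Gm, A–C–Eb = Adim, Eb–G–Bb = Eb and F–A–C = F are all diatonic. But F–Ab–C is foreign: the diatonic V on degree 5 is F, whereas Fm comes from Bb minor. It is labeled v.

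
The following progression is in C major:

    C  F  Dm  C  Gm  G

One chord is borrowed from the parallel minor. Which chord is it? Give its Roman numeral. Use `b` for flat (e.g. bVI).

v

C major has the diatonic set C, Dm, Em, F, G, Am, Bdim. C, F, Dm and G all belong to that set. Gm (G–Bb–D) doesn't fit — on degree 5 C major would have G (V). Gm is the degree-5 chord of C minor, so it is the borrowed v.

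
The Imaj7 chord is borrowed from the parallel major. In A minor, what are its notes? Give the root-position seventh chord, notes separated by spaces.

The root, A, is scale degree 1 — the same note in A minor and A major; only the chord quality changes. Building the major-seventh chord from the parallel major on A: A–C#–E–G#.

A C# E G#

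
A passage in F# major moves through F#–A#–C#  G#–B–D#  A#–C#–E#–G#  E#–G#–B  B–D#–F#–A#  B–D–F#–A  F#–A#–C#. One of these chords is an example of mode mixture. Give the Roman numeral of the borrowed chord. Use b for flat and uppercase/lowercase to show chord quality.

F# major has the diatonic set F#, G#m, A#m, B, C#, D#m, E#dim. F#–A#–C# = F#, G#–B–D# = G#m, A#–C#–E#–G# = A#m7, E#–G#–B = E#dim and B–D#–F#–A# = Bmaj7 all belong to that set. B–D–F#–A doesn't fit — on degree 4 F# major would have B (IV). Bm7 is the degree-4 chord of F# minor, so it is the borrowed iv7.

iv7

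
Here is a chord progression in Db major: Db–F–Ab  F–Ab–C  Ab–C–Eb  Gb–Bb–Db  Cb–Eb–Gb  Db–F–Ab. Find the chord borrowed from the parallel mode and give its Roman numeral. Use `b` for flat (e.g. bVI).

bVII

Db major has the diatonic set Db, Ebm, Fm, Gb, Ab, Bbm, Cdim. Db–F–Ab = Db, F–Ab–C = Fm, Ab–C–Eb = Ab and Gb–Bb–Db = Gb are all diatonic. Cb–Eb–Gb doesn't fit — on degree 7 Db major would have Cdim (vii°). Cb is the degree-7 chord of Db minor, so it is the borrowed bVII.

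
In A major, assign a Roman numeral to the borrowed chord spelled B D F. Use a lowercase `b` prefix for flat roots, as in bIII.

ii°

The root B is the diatonic 2nd degree of A major; the borrowing shows in the chord quality. B–D–F is a diminished chord — the form found in A minor, not the diatonic ii (Bm). Borrowed into A major it is written ii°.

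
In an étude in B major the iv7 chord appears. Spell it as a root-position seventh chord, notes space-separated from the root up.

The root, E, is scale degree 4 — the same note in B major and B minor; only the chord quality changes. Building the minor-seventh chord from the parallel minor on E: E–G–B–D.

E G B D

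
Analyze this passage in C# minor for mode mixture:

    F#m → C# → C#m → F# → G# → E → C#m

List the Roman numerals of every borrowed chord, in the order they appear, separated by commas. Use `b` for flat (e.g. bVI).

The diatonic triads in C# minor (with V from harmonic minor) are C#m, D#dim, E, F#m, G#, A, B. Of the given chords, F#m, C#m, G# and E are diatonic. C# (C#–E#–G#) is not: scale degree 1 in C# minor carries C#m (i). In C# major the chord on that degree is C#, so here it functions as I, borrowed from the parallel major. F# (F#–A#–C#) doesn't fit — on degree 4 C# minor would have F#m (iv). F# is the degree-4 chord of C# major, so it is the borrowed IV.

I, IV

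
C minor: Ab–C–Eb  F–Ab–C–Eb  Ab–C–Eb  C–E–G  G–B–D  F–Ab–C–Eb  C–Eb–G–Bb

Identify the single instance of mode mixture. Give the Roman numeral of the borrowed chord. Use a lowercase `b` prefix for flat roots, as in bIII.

In C minor (with V from harmonic minor) the diatonic chords are Cm, Ddim, Eb, Fm, G, Ab, Bb. Of the given chords, Ab–C–Eb = Ab, F–Ab–C–Eb = Fm7, G–B–D = G and C–Eb–G–Bb = Cm7 are diatonic. But C–E–G is foreign: the diatonic i on degree 1 is Cm, whereas C comes from C major. It is labeled I.

I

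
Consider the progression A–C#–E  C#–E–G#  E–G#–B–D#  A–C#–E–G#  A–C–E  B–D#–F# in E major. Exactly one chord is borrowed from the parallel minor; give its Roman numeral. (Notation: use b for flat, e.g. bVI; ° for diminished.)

E major has the diatonic set E, F#m, G#m, A, B, C#m, D#dim. A–C#–E = A, C#–E–G# = C#m, E–G#–B–D# = Emaj7, A–C#–E–G# = Amaj7 and B–D#–F# = B are all diatonic. A–C–E doesn't fit — on degree 4 E major would have A (IV). Am is the degree-4 chord of E minor, so it is the borrowed iv.

iv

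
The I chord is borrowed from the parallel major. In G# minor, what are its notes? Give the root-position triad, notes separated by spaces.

G# B# D#

The root, G#, is scale degree 1 — the same note in G# minor and G# major; only the chord quality changes. Building the major chord from the parallel major on G#: G#–B#–D#.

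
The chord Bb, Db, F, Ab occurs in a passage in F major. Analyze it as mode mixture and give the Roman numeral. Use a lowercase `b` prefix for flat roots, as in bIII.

iv7

The root Bb is the diatonic 4th degree of F major; the borrowing shows in the chord quality. Diatonically F major has Bb (IV) on that degree; Bb–Db–F–Ab is instead the minor-seventh chord native to F minor, so it takes the label iv7.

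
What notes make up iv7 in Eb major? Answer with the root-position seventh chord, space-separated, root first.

The root, Ab, is scale degree 4 — the same note in Eb major and Eb minor; only the chord quality changes. In Eb minor the chord on Ab is Ab–Cb–Eb–Gb.

Ab Cb Eb Gb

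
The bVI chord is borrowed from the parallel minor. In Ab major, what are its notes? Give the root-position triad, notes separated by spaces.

bVI is built on the lowered scale degree 6. In Ab major degree 6 is F; lowered it becomes Fb. Building the major chord from the parallel minor on Fb: Fb–Ab–Cb.

Fb Ab Cb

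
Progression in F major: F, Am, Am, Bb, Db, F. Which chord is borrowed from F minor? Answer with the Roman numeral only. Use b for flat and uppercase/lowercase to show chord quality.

bVI

F major has the diatonic set F, Gm, Am, Bb, C, Dm, Edim. F, Am and Bb are all diatonic. Db (Db–F–Ab) is not: scale degree 6 in F major carries Dm (vi). In F minor the chord on that degree is Db, so here it functions as bVI, borrowed from the parallel minor.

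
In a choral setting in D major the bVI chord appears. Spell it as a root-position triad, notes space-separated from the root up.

bVI is built on the lowered scale degree 6. In D major degree 6 is B; lowered it becomes Bb. In D minor the chord on Bb is Bb–D–F.

Bb D F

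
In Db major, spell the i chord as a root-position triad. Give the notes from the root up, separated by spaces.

The root, Db, is scale degree 1 — the same note in Db major and Db minor; only the chord quality changes. Building the minor chord from the parallel minor on Db: Db–Fb–Ab.

Db Fb Ab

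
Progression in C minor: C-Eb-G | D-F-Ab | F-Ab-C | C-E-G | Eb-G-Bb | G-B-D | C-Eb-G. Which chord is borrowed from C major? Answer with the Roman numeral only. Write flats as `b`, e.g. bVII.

The diatonic triads in C minor (with V from harmonic minor) are Cm, Ddim, Eb, Fm, G, Ab, Bb. C–Eb–G = Cm, D–F–Ab = Ddim, F–Ab–C = Fm, Eb–G–Bb = Eb and G–B–D = G are all diatonic. C–E–G doesn't fit — on degree 1 C minor would have Cm (i). C is the degree-1 chord of C major, so it is the borrowed I.

I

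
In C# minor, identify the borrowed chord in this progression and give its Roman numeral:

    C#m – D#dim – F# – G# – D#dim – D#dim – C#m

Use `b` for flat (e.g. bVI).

IV

In C# minor (with V from harmonic minor) the diatonic chords are C#m, D#dim, E, F#m, G#, A, B. C#m, D#dim and G# are all diatonic. But F# (F#–A#–C#) is foreign: the diatonic iv on degree 4 is F#m, whereas F# comes from C# major. It is labeled IV.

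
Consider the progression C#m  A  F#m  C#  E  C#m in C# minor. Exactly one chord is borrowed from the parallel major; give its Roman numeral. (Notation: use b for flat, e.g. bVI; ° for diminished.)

C# minor has the diatonic set C#m, D#dim, E, F#m, G#, A, B (with V from harmonic minor). C#m, A, F#m and E all belong to that set. But C# (C#–E#–G#) is foreign: the diatonic i on degree 1 is C#m, whereas C# comes from C# major. It is labeled I.

I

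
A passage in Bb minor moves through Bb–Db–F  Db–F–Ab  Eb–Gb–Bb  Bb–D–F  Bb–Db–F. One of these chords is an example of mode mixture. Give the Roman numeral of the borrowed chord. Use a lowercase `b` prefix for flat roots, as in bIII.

I

The diatonic triads in Bb minor (with V from harmonic minor) are Bbm, Cdim, Db, Ebm, F, Gb, Ab. Bb–Db–F = Bbm, Db–F–Ab = Db and Eb–Gb–Bb = Ebm all belong to that set. But Bb–D–F is foreign: the diatonic i on degree 1 is Bbm, whereas Bb comes from Bb major. It is labeled I.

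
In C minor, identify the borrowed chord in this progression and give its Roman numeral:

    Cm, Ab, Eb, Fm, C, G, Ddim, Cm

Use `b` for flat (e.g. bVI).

I

C minor has the diatonic set Cm, Ddim, Eb, Fm, G, Ab, Bb (with V from harmonic minor). Cm, Ab, Eb, Fm, G and Ddim all belong to that set. But C (C–E–G) is foreign: the diatonic i on degree 1 is Cm, whereas C comes from C major. It is labeled I.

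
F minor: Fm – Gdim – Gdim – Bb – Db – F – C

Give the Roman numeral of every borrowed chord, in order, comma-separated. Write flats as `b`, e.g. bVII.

IV, I

In F minor (with V from harmonic minor) the diatonic chords are Fm, Gdim, Ab, Bbm, C, Db, Eb. Of the given chords, Fm, Gdim, Db and C are diatonic. Bb (Bb–D–F) is not: scale degree 4 in F minor carries Bbm (iv). In F major the chord on that degree is Bb, so here it functions as IV, borrowed from the parallel major. But F (F–A–C) is foreign: the diatonic i on degree 1 is Fm, whereas F comes from F major. It is labeled I.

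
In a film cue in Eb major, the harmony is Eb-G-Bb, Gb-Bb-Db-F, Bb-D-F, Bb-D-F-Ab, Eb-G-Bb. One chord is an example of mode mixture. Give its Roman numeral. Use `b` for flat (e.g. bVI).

bIIImaj7

Eb major has the diatonic set Eb, Fm, Gm, Ab, Bb, Cm, Ddim. Eb–G–Bb = Eb, Bb–D–F = Bb and Bb–D–F–Ab = Bb7 are all diatonic. Gb–Bb–Db–F is not: scale degree 3 in Eb major carries Gm (iii). In Eb minor the chord on that degree is Gbmaj7, so here it functions as bIIImaj7, borrowed from the parallel minor.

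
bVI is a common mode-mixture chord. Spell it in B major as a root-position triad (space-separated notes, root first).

G B D

bVI is built on the lowered scale degree 6. In B major degree 6 is G#; lowered it becomes G. In B minor the chord on G is G–B–D.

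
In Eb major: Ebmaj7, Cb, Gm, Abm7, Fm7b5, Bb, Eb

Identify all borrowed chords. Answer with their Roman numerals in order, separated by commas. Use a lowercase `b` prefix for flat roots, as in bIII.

In Eb major the diatonic chords are Eb, Fm, Gm, Ab, Bb, Cm, Ddim. Ebmaj7, Gm, Bb and Eb are all diatonic. Cb (Cb–Eb–Gb) doesn't fit — on degree 6 Eb major would have Cm (vi). Cb is the degree-6 chord of Eb minor, so it is the borrowed bVI. But Abm7 (Ab–Cb–Eb–Gb) is foreign: the diatonic IV on degree 4 is Ab, whereas Abm7 comes from Eb minor. It is labeled iv7. Fm7b5 (F–Ab–Cb–Eb) doesn't fit — on degree 2 Eb major would have Fm (ii). Fm7b5 is the degree-2 chord of Eb minor, so it is the borrowed iiø7.

bVI, iv7, iiø7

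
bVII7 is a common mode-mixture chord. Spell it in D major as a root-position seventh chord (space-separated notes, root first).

bVII7 is built on the lowered scale degree 7. In D major degree 7 is C#; lowered it becomes C. In D minor the chord on C is C–E–G–Bb.

C E G Bb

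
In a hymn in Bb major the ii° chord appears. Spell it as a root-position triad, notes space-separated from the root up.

C Eb Gb

The root, C, is scale degree 2 — the same note in Bb major and Bb minor; only the chord quality changes. In Bb minor the chord on C is C–Eb–Gb.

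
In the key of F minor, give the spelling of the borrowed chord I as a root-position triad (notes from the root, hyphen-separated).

The root, F, is scale degree 1 — the same note in F minor and F major; only the chord quality changes. In F major the chord on F is F–A–C.

F-A-C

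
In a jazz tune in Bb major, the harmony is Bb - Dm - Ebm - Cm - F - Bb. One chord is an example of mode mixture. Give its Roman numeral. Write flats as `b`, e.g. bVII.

Bb major has the diatonic set Bb, Cm, Dm, Eb, F, Gm, Adim. Of the given chords, Bb, Dm, Cm and F are diatonic. Ebm (Eb–Gb–Bb) doesn't fit — on degree 4 Bb major would have Eb (IV). Ebm is the degree-4 chord of Bb minor, so it is the borrowed iv.

iv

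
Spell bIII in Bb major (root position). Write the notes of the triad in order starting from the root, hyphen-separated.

bIII is built on the lowered scale degree 3. In Bb major degree 3 is D; lowered it becomes Db. Stacking thirds in Bb minor on Db gives Db–F–Ab.

Db-F-Ab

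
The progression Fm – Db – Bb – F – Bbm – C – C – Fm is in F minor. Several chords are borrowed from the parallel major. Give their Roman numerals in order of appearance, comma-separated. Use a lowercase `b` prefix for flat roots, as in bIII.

The diatonic triads in F minor (with V from harmonic minor) are Fm, Gdim, Ab, Bbm, C, Db, Eb. Fm, Db, Bbm and C are all diatonic. Bb (Bb–D–F) doesn't fit — on degree 4 F minor would have Bbm (iv). Bb is the degree-4 chord of F major, so it is the borrowed IV. F (F–A–C) doesn't fit — on degree 1 F minor would have Fm (i). F is the degree-1 chord of F major, so it is the borrowed I.

IV, I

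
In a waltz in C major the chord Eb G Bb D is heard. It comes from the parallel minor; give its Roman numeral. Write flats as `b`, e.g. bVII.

In C major scale degree 3 is E; Eb is its lowered form, from C minor. Diatonically C major has Em (iii) on that degree; Eb–G–Bb–D is instead the major-seventh chord native to C minor, so it takes the label bIIImaj7.

bIIImaj7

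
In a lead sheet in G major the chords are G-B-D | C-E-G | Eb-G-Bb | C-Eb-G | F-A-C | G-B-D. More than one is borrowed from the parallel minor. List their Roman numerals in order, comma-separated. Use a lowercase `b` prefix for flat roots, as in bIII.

In G major the diatonic chords are G, Am, Bm, C, D, Em, F#dim. G–B–D = G and C–E–G = C both belong to that set. Eb–G–Bb doesn't fit — on degree 6 G major would have Em (vi). Eb is the degree-6 chord of G minor, so it is the borrowed bVI. But C–Eb–G is foreign: the diatonic IV on degree 4 is C, whereas Cm comes from G minor. It is labeled iv. F–A–C doesn't fit — on degree 7 G major would have F#dim (vii°). F is the degree-7 chord of G minor, so it is the borrowed bVII.

bVI, iv, bVII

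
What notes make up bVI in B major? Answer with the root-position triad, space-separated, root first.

bVI is built on the lowered scale degree 6. In B major degree 6 is G#; lowered it becomes G. Stacking thirds in B minor on G gives G–B–D.

G B D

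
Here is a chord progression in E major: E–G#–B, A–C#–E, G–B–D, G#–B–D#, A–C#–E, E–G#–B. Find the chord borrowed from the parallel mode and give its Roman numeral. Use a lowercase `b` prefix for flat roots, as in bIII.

bIII

The diatonic triads in E major are E, F#m, G#m, A, B, C#m, D#dim. E–G#–B = E, A–C#–E = A and G#–B–D# = G#m are all diatonic. G–B–D is not: scale degree 3 in E major carries G#m (iii). In E minor the chord on that degree is G, so here it functions as bIII, borrowed from the parallel minor.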